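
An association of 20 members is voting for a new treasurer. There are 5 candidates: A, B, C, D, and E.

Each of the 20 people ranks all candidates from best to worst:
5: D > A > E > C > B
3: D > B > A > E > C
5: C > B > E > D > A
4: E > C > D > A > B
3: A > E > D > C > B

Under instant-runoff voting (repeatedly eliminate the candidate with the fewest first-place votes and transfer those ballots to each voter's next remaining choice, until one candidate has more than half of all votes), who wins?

Round 1: A 3, B 0, C 5, D 8, E 4. B eliminated.
Round 2: A 3, C 5, D 8, E 4. A eliminated.
Round 3: C 5, D 8, E 7. C eliminated.
Round 4: D 8, E 12. E has a majority (≥11).

E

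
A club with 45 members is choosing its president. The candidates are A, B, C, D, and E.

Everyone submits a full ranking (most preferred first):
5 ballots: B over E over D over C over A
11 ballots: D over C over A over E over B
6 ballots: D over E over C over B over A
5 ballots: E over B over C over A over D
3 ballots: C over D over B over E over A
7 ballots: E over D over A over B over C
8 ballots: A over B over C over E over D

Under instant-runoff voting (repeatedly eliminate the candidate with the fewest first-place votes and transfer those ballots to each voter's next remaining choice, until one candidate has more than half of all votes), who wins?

Round 1: A 8, B 5, C 3, D 17, E 12. C eliminated.
Round 2: A 8, B 5, D 20, E 12. B eliminated.
Round 3: A 8, D 20, E 17. A eliminated.
Round 4: D 20, E 25. E has a majority (≥23).

E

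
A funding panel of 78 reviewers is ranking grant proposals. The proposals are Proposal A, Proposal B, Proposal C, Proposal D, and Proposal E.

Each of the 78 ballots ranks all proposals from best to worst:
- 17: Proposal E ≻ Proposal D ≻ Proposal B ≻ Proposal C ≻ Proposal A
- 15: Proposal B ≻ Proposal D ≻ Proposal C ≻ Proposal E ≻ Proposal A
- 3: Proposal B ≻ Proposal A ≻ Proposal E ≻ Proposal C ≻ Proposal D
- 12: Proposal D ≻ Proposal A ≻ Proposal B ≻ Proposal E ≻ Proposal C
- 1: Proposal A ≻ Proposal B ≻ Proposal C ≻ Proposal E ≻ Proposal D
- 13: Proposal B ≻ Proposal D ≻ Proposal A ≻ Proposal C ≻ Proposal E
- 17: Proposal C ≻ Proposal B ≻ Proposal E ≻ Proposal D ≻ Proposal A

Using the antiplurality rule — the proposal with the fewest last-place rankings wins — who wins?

Last-place votes: Proposal A 49, Proposal B 0, Proposal C 12, Proposal D 4, Proposal E 13.

Proposal B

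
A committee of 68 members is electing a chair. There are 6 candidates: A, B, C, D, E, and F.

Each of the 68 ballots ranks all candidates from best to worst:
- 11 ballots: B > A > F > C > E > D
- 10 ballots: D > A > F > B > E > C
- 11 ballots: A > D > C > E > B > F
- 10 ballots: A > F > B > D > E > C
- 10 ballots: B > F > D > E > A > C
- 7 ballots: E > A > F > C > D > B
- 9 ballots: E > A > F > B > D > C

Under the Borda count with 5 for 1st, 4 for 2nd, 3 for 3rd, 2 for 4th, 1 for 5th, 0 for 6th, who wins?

A: 11×4 + 10×4 + 11×5 + 10×5 + 10×1 + 7×4 + 9×4 = 263
B: 11×5 + 10×2 + 11×1 + 10×3 + 10×5 + 7×0 + 9×2 = 184
C: 11×2 + 10×0 + 11×3 + 10×0 + 10×0 + 7×2 + 9×0 = 69
D: 11×0 + 10×5 + 11×4 + 10×2 + 10×3 + 7×1 + 9×1 = 160
E: 11×1 + 10×1 + 11×2 + 10×1 + 10×2 + 7×5 + 9×5 = 153
F: 11×3 + 10×3 + 11×0 + 10×4 + 10×4 + 7×3 + 9×3 = 191

A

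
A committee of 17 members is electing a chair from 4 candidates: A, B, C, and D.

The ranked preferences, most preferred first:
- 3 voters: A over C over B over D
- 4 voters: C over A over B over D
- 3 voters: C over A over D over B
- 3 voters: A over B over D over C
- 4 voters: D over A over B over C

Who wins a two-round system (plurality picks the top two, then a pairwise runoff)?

Round 1 first-place votes: A 6, B 0, C 7, D 4. C and A advance.
Runoff: C is ranked above A on 7 ballots, A above C on 10.

A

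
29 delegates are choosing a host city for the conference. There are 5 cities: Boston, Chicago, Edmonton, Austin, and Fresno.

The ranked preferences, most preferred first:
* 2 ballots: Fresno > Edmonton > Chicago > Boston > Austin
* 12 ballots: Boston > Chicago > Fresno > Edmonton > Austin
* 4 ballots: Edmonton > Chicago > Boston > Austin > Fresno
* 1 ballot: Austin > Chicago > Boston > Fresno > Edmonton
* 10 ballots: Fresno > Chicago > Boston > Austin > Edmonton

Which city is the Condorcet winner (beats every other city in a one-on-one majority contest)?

Chicago

Chicago vs Boston: 17–12
Chicago vs Edmonton: 23–6
Chicago vs Austin: 28–1
Chicago vs Fresno: 17–12
Chicago beats every other city.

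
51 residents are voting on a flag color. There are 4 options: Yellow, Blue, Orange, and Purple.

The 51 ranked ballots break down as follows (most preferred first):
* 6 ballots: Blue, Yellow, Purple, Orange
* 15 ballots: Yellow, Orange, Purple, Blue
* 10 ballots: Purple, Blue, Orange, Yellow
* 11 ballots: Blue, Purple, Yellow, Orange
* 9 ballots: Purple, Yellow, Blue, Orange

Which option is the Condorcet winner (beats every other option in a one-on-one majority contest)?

Purple

Purple vs Yellow: 30–21
Purple vs Blue: 34–17
Purple vs Orange: 36–15
Purple beats every other option.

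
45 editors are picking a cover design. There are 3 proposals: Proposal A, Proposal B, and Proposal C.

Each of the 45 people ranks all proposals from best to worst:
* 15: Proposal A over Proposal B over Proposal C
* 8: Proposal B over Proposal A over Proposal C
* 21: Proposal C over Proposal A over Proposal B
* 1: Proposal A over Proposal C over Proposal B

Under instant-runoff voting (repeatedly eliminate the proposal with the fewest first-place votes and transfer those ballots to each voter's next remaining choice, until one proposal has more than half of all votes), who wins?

Proposal A

Round 1: Proposal A 16, Proposal B 8, Proposal C 21. Proposal B eliminated.
Round 2: Proposal A 24, Proposal C 21. Proposal A has a majority (≥23).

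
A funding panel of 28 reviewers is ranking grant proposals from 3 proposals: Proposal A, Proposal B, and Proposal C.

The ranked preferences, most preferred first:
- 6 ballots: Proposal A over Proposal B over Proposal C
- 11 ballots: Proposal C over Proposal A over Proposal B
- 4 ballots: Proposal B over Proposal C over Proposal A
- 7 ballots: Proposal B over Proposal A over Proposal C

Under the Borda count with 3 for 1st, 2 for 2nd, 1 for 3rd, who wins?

Proposal A: 6×3 + 11×2 + 4×1 + 7×2 = 58
Proposal B: 6×2 + 11×1 + 4×3 + 7×3 = 56
Proposal C: 6×1 + 11×3 + 4×2 + 7×1 = 54

Proposal A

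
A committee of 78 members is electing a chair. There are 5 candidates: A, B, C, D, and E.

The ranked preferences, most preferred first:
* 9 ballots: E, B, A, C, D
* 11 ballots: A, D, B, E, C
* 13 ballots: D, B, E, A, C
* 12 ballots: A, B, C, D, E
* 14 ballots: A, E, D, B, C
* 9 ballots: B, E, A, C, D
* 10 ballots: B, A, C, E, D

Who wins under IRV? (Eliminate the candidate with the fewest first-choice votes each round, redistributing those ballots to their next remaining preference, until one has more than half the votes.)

B

Round 1: A 37, B 19, C 0, D 13, E 9. C eliminated.
Round 2: A 37, B 19, D 13, E 9. E eliminated.
Round 3: A 37, B 28, D 13. D eliminated.
Round 4: A 37, B 41. B has a majority (≥40).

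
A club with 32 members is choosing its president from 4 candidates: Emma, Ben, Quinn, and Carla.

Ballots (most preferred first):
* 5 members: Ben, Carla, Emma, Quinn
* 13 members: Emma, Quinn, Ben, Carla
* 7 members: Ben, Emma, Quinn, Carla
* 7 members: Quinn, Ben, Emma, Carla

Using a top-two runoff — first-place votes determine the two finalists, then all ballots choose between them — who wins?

Round 1 first-place votes: Emma 13, Ben 12, Quinn 7, Carla 0. Emma and Ben advance.
Runoff: Emma is ranked above Ben on 13 ballots, Ben above Emma on 19.

Ben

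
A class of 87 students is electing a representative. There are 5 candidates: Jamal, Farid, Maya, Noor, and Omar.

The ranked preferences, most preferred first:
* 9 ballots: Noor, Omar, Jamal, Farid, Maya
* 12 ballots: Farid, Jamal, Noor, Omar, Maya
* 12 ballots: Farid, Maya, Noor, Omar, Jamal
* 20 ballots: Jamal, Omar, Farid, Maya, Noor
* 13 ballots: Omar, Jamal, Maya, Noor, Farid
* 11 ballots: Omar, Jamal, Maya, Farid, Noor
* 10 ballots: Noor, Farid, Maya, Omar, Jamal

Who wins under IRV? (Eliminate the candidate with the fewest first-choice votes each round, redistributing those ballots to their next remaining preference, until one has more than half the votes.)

Omar

Round 1: Jamal 20, Farid 24, Maya 0, Noor 19, Omar 24. Maya eliminated.
Round 2: Jamal 20, Farid 24, Noor 19, Omar 24. Noor eliminated.
Round 3: Jamal 20, Farid 34, Omar 33. Jamal eliminated.
Round 4: Farid 34, Omar 53. Omar has a majority (≥44).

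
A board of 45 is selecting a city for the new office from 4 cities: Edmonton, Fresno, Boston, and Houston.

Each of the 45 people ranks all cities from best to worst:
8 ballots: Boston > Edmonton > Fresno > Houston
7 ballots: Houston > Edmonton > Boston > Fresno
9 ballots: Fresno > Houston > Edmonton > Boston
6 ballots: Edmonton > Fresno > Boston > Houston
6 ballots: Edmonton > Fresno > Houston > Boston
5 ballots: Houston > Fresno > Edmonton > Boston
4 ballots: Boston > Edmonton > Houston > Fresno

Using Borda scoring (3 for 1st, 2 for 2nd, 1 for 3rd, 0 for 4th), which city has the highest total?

Edmonton: 8×2 + 7×2 + 9×1 + 6×3 + 6×3 + 5×1 + 4×2 = 88
Fresno: 8×1 + 7×0 + 9×3 + 6×2 + 6×2 + 5×2 + 4×0 = 69
Boston: 8×3 + 7×1 + 9×0 + 6×1 + 6×0 + 5×0 + 4×3 = 49
Houston: 8×0 + 7×3 + 9×2 + 6×0 + 6×1 + 5×3 + 4×1 = 64

Edmonton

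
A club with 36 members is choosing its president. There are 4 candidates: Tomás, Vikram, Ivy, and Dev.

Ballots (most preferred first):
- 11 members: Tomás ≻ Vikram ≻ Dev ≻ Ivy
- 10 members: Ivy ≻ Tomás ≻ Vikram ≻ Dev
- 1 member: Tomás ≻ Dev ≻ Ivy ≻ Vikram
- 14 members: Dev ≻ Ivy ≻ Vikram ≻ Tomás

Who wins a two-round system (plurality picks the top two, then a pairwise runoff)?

Tomás

Round 1 first-place votes: Tomás 12, Vikram 0, Ivy 10, Dev 14. Dev and Tomás advance.
Runoff: Dev is ranked above Tomás on 14 ballots, Tomás above Dev on 22.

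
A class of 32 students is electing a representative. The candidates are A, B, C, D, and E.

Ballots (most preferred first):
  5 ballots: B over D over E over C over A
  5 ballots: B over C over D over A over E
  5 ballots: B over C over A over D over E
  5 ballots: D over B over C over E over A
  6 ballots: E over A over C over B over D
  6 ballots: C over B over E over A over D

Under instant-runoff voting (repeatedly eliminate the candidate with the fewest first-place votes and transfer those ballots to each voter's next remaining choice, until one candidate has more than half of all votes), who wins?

B

Round 1: A 0, B 15, C 6, D 5, E 6. A eliminated.
Round 2: B 15, C 6, D 5, E 6. D eliminated.
Round 3: B 20, C 6, E 6. B has a majority (≥17).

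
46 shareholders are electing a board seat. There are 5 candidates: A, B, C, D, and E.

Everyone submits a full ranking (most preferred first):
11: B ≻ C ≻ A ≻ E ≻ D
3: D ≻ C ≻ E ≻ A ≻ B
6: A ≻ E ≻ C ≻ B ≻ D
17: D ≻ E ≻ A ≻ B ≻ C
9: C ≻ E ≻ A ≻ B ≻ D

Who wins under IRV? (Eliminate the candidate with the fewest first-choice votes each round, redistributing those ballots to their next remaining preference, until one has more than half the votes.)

Round 1: A 6, B 11, C 9, D 20, E 0. E eliminated.
Round 2: A 6, B 11, C 9, D 20. A eliminated.
Round 3: B 11, C 15, D 20. B eliminated.
Round 4: C 26, D 20. C has a majority (≥24).

C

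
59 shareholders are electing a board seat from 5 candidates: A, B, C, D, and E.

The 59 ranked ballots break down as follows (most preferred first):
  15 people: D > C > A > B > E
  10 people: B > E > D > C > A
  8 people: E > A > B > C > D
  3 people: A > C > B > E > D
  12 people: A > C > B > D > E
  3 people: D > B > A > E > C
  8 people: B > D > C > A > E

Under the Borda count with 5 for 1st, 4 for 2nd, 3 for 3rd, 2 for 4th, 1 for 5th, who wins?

B

A: 15×3 + 10×1 + 8×4 + 3×5 + 12×5 + 3×3 + 8×2 = 187
B: 15×2 + 10×5 + 8×3 + 3×3 + 12×3 + 3×4 + 8×5 = 201
C: 15×4 + 10×2 + 8×2 + 3×4 + 12×4 + 3×1 + 8×3 = 183
D: 15×5 + 10×3 + 8×1 + 3×1 + 12×2 + 3×5 + 8×4 = 187
E: 15×1 + 10×4 + 8×5 + 3×2 + 12×1 + 3×2 + 8×1 = 127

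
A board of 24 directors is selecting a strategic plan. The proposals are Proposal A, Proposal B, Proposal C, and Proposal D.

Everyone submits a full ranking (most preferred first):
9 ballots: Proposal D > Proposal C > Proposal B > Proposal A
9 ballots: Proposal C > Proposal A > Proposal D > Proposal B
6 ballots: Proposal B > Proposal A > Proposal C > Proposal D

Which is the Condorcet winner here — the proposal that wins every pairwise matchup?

Proposal C

Proposal C vs Proposal A: 18–6
Proposal C vs Proposal B: 18–6
Proposal C vs Proposal D: 15–9
Proposal C beats every other proposal.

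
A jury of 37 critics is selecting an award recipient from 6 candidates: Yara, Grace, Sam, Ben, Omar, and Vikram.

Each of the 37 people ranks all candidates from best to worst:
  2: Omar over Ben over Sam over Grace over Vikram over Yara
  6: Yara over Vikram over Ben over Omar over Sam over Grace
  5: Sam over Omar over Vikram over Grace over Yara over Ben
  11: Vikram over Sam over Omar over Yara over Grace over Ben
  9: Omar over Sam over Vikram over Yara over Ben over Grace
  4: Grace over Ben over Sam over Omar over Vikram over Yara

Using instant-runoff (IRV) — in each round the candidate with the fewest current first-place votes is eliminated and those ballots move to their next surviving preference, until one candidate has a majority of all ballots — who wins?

Round 1: Yara 6, Grace 4, Sam 5, Ben 0, Omar 11, Vikram 11. Ben eliminated.
Round 2: Yara 6, Grace 4, Sam 5, Omar 11, Vikram 11. Grace eliminated.
Round 3: Yara 6, Sam 9, Omar 11, Vikram 11. Yara eliminated.
Round 4: Sam 9, Omar 11, Vikram 17. Sam eliminated.
Round 5: Omar 20, Vikram 17. Omar has a majority (≥19).

Omar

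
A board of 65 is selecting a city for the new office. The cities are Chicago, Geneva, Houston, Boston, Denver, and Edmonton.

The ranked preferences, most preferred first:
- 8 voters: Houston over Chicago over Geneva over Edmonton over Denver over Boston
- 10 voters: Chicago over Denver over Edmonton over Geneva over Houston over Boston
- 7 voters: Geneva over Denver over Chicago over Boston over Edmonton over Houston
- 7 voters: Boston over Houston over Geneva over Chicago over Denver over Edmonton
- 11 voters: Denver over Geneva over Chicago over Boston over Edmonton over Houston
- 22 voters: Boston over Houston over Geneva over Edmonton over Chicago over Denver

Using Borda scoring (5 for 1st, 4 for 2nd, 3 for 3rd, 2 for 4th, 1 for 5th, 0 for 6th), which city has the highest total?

Geneva

Chicago: 8×4 + 10×5 + 7×3 + 7×2 + 11×3 + 22×1 = 172
Geneva: 8×3 + 10×2 + 7×5 + 7×3 + 11×4 + 22×3 = 210
Houston: 8×5 + 10×1 + 7×0 + 7×4 + 11×0 + 22×4 = 166
Boston: 8×0 + 10×0 + 7×2 + 7×5 + 11×2 + 22×5 = 181
Denver: 8×1 + 10×4 + 7×4 + 7×1 + 11×5 + 22×0 = 138
Edmonton: 8×2 + 10×3 + 7×1 + 7×0 + 11×1 + 22×2 = 108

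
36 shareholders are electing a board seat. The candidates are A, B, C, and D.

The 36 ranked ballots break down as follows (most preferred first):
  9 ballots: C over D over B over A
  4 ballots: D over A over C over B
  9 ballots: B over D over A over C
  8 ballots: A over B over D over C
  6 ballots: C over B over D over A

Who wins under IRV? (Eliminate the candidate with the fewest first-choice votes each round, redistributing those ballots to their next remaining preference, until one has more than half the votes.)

A

Round 1: A 8, B 9, C 15, D 4. D eliminated.
Round 2: A 12, B 9, C 15. B eliminated.
Round 3: A 21, C 15. A has a majority (≥19).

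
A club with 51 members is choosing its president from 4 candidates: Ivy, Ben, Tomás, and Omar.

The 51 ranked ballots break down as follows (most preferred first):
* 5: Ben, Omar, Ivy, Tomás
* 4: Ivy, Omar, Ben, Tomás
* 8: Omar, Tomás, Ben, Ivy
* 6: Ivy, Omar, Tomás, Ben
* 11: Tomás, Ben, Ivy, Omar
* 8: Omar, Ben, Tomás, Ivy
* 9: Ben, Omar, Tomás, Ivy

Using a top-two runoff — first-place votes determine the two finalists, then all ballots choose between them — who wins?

Round 1 first-place votes: Ivy 10, Ben 14, Tomás 11, Omar 16. Omar and Ben advance.
Runoff: Omar is ranked above Ben on 26 ballots, Ben above Omar on 25.

Omar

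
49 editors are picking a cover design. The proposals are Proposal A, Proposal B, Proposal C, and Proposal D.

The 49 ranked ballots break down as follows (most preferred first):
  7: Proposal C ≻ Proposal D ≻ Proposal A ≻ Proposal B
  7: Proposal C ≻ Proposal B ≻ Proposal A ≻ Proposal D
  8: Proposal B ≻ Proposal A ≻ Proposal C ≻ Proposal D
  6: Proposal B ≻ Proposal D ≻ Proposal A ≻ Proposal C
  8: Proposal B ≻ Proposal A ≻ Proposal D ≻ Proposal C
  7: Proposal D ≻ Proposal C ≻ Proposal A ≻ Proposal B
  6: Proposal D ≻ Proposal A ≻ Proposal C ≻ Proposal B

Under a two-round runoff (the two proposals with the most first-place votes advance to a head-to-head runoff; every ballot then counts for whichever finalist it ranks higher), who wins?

Proposal C

Round 1 first-place votes: Proposal A 0, Proposal B 22, Proposal C 14, Proposal D 13. Proposal B and Proposal C advance.
Runoff: Proposal B is ranked above Proposal C on 22 ballots, Proposal C above Proposal B on 27.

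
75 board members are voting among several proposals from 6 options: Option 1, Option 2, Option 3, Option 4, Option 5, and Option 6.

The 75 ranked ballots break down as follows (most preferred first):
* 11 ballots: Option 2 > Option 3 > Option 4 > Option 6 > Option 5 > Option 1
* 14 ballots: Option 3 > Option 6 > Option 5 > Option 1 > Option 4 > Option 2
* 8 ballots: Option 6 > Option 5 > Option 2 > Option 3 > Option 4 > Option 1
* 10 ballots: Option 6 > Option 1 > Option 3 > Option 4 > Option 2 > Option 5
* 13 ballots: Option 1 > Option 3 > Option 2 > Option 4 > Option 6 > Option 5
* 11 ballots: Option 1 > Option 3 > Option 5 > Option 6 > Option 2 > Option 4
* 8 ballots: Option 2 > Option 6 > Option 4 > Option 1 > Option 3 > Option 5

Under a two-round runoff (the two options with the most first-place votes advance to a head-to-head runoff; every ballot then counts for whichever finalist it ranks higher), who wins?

Round 1 first-place votes: Option 1 24, Option 2 19, Option 3 14, Option 4 0, Option 5 0, Option 6 18. Option 1 and Option 2 advance.
Runoff: Option 1 is ranked above Option 2 on 48 ballots, Option 2 above Option 1 on 27.

Option 1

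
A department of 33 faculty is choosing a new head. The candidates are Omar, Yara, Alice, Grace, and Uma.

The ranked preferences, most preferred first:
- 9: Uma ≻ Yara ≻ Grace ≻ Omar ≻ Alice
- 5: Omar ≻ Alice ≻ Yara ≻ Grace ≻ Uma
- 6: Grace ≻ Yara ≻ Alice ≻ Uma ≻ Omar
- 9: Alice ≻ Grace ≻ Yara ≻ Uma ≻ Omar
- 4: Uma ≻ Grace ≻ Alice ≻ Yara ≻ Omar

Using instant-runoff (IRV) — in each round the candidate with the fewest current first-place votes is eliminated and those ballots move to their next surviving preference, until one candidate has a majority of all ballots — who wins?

Alice

Round 1: Omar 5, Yara 0, Alice 9, Grace 6, Uma 13. Yara eliminated.
Round 2: Omar 5, Alice 9, Grace 6, Uma 13. Omar eliminated.
Round 3: Alice 14, Grace 6, Uma 13. Grace eliminated.
Round 4: Alice 20, Uma 13. Alice has a majority (≥17).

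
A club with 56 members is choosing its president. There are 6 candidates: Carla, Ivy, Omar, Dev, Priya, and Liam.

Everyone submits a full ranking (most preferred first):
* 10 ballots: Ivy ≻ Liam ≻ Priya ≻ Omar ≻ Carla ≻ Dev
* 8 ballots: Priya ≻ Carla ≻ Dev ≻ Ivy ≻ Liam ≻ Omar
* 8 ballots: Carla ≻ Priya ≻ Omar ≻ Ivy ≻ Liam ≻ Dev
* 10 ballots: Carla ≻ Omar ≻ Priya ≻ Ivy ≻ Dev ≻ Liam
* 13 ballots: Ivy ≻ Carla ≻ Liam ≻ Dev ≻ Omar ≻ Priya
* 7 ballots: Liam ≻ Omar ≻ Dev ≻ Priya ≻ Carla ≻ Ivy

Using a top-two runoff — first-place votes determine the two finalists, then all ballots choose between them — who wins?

Round 1 first-place votes: Carla 18, Ivy 23, Omar 0, Dev 0, Priya 8, Liam 7. Ivy and Carla advance.
Runoff: Ivy is ranked above Carla on 23 ballots, Carla above Ivy on 33.

Carla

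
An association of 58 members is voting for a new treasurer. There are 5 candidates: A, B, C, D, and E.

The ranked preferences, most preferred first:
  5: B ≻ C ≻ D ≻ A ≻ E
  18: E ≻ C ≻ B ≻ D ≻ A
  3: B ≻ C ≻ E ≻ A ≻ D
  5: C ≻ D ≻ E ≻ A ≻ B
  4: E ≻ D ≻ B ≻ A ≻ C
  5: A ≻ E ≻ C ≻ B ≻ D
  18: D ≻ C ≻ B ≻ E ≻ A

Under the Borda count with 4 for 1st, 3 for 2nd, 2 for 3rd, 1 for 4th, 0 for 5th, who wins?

C

A: 5×1 + 18×0 + 3×1 + 5×1 + 4×1 + 5×4 + 18×0 = 37
B: 5×4 + 18×2 + 3×4 + 5×0 + 4×2 + 5×1 + 18×2 = 117
C: 5×3 + 18×3 + 3×3 + 5×4 + 4×0 + 5×2 + 18×3 = 162
D: 5×2 + 18×1 + 3×0 + 5×3 + 4×3 + 5×0 + 18×4 = 127
E: 5×0 + 18×4 + 3×2 + 5×2 + 4×4 + 5×3 + 18×1 = 137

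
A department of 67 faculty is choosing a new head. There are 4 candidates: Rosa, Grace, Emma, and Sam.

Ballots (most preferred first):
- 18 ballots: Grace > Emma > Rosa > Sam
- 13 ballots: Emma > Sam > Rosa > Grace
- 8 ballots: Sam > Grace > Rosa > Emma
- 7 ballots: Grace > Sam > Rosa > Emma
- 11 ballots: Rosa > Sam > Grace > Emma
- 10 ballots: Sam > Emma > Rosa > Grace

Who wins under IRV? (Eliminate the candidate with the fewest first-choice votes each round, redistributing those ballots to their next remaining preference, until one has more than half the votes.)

Sam

Round 1: Rosa 11, Grace 25, Emma 13, Sam 18. Rosa eliminated.
Round 2: Grace 25, Emma 13, Sam 29. Emma eliminated.
Round 3: Grace 25, Sam 42. Sam has a majority (≥34).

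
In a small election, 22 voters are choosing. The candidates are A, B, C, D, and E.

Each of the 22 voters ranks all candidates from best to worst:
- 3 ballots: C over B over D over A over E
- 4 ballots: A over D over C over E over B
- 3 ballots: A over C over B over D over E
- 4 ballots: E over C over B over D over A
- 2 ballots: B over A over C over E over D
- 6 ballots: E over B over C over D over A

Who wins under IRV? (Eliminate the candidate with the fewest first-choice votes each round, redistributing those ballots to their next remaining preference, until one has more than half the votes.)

Round 1: A 7, B 2, C 3, D 0, E 10. D eliminated.
Round 2: A 7, B 2, C 3, E 10. B eliminated.
Round 3: A 9, C 3, E 10. C eliminated.
Round 4: A 12, E 10. A has a majority (≥12).

A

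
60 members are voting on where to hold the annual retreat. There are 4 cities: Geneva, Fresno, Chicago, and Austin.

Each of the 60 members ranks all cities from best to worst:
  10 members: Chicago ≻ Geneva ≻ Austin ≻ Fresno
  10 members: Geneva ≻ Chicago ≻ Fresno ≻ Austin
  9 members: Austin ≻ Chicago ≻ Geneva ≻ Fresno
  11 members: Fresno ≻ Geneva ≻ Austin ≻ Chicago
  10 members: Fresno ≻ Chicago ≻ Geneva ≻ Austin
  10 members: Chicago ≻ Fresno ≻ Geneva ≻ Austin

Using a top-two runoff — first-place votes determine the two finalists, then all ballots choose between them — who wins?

Chicago

Round 1 first-place votes: Geneva 10, Fresno 21, Chicago 20, Austin 9. Fresno and Chicago advance.
Runoff: Fresno is ranked above Chicago on 21 ballots, Chicago above Fresno on 39.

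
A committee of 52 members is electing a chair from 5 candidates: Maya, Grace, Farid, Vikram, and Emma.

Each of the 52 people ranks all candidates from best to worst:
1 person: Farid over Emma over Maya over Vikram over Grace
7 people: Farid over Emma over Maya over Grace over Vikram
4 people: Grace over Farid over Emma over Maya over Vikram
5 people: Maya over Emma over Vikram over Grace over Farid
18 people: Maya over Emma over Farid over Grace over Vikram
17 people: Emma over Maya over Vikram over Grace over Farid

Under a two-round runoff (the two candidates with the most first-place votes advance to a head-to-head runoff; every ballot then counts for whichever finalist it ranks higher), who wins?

Round 1 first-place votes: Maya 23, Grace 4, Farid 8, Vikram 0, Emma 17. Maya and Emma advance.
Runoff: Maya is ranked above Emma on 23 ballots, Emma above Maya on 29.

Emma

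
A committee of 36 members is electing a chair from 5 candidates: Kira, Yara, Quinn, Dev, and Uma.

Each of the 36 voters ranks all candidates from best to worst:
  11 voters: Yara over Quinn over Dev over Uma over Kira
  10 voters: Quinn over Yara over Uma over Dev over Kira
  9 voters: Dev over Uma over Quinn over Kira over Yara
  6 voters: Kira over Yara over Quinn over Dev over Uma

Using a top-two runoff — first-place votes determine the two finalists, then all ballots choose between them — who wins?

Quinn

Round 1 first-place votes: Kira 6, Yara 11, Quinn 10, Dev 9, Uma 0. Yara and Quinn advance.
Runoff: Yara is ranked above Quinn on 17 ballots, Quinn above Yara on 19.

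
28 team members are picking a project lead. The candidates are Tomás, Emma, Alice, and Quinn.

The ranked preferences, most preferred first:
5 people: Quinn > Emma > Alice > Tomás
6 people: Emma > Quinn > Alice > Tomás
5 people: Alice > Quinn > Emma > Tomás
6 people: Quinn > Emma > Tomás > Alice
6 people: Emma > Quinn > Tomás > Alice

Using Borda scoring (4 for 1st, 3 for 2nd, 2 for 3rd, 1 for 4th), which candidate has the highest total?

Quinn

Tomás: 5×1 + 6×1 + 5×1 + 6×2 + 6×2 = 40
Emma: 5×3 + 6×4 + 5×2 + 6×3 + 6×4 = 91
Alice: 5×2 + 6×2 + 5×4 + 6×1 + 6×1 = 54
Quinn: 5×4 + 6×3 + 5×3 + 6×4 + 6×3 = 95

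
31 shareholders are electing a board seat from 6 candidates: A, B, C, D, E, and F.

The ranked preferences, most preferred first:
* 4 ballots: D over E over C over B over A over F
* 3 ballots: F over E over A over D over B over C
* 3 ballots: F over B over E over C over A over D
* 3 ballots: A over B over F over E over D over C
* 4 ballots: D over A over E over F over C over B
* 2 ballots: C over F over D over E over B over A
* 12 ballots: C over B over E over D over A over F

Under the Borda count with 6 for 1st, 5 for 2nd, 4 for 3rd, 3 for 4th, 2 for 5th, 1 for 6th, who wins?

E

A: 4×2 + 3×4 + 3×2 + 3×6 + 4×5 + 2×1 + 12×2 = 90
B: 4×3 + 3×2 + 3×5 + 3×5 + 4×1 + 2×2 + 12×5 = 116
C: 4×4 + 3×1 + 3×3 + 3×1 + 4×2 + 2×6 + 12×6 = 123
D: 4×6 + 3×3 + 3×1 + 3×2 + 4×6 + 2×4 + 12×3 = 110
E: 4×5 + 3×5 + 3×4 + 3×3 + 4×4 + 2×3 + 12×4 = 126
F: 4×1 + 3×6 + 3×6 + 3×4 + 4×3 + 2×5 + 12×1 = 86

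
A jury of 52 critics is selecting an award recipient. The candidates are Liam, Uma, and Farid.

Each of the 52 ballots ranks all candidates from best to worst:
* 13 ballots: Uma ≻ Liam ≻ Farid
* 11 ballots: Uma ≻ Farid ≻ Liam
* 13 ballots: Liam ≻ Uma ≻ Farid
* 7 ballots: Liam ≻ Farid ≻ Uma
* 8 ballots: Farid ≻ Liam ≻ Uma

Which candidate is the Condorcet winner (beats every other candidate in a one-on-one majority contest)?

Liam vs Uma: 28–24
Liam vs Farid: 33–19
Liam beats every other candidate.

Liam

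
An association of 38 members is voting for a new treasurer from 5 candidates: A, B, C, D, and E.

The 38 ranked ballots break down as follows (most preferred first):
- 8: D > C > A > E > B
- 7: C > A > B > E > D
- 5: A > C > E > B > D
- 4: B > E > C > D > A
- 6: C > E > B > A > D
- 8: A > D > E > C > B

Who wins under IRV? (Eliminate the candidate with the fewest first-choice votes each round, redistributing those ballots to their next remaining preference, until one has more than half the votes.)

Round 1: A 13, B 4, C 13, D 8, E 0. E eliminated.
Round 2: A 13, B 4, C 13, D 8. B eliminated.
Round 3: A 13, C 17, D 8. D eliminated.
Round 4: A 13, C 25. C has a majority (≥20).

C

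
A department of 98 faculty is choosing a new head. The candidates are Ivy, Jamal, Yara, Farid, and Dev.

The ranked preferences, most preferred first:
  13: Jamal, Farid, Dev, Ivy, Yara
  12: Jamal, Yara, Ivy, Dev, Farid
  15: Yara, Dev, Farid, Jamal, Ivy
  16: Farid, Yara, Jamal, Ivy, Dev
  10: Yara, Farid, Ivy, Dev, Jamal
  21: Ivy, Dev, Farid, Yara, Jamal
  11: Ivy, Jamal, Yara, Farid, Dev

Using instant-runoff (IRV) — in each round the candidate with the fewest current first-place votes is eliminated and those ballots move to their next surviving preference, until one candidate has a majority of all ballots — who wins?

Yara

Round 1: Ivy 32, Jamal 25, Yara 25, Farid 16, Dev 0. Dev eliminated.
Round 2: Ivy 32, Jamal 25, Yara 25, Farid 16. Farid eliminated.
Round 3: Ivy 32, Jamal 25, Yara 41. Jamal eliminated.
Round 4: Ivy 45, Yara 53. Yara has a majority (≥50).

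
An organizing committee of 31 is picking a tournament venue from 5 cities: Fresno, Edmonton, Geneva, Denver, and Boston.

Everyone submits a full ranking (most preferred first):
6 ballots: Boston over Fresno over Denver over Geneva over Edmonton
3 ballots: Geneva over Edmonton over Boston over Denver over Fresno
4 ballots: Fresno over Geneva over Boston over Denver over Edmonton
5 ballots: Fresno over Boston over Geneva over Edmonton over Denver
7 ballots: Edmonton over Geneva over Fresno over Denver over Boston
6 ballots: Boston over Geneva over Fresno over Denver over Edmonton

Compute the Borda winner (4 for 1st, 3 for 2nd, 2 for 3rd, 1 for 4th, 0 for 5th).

Fresno: 6×3 + 3×0 + 4×4 + 5×4 + 7×2 + 6×2 = 80
Edmonton: 6×0 + 3×3 + 4×0 + 5×1 + 7×4 + 6×0 = 42
Geneva: 6×1 + 3×4 + 4×3 + 5×2 + 7×3 + 6×3 = 79
Denver: 6×2 + 3×1 + 4×1 + 5×0 + 7×1 + 6×1 = 32
Boston: 6×4 + 3×2 + 4×2 + 5×3 + 7×0 + 6×4 = 77

Fresno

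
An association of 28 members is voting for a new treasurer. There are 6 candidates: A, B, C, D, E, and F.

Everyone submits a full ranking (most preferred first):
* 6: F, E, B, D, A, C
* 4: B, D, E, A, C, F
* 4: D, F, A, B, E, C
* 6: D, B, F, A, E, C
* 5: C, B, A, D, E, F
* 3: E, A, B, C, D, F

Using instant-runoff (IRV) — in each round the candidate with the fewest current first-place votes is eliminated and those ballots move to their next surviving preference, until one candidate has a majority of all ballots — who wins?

Round 1: A 0, B 4, C 5, D 10, E 3, F 6. A eliminated.
Round 2: B 4, C 5, D 10, E 3, F 6. E eliminated.
Round 3: B 7, C 5, D 10, F 6. C eliminated.
Round 4: B 12, D 10, F 6. F eliminated.
Round 5: B 18, D 10. B has a majority (≥15).

B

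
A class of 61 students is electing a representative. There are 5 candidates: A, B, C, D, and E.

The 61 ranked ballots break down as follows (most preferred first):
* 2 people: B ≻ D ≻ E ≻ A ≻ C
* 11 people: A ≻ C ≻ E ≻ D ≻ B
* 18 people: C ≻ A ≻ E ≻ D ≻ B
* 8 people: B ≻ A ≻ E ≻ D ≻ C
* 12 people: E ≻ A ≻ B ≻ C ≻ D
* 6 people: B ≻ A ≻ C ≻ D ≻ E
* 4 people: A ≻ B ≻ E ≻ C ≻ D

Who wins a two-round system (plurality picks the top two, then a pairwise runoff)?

Round 1 first-place votes: A 15, B 16, C 18, D 0, E 12. C and B advance.
Runoff: C is ranked above B on 29 ballots, B above C on 32.

B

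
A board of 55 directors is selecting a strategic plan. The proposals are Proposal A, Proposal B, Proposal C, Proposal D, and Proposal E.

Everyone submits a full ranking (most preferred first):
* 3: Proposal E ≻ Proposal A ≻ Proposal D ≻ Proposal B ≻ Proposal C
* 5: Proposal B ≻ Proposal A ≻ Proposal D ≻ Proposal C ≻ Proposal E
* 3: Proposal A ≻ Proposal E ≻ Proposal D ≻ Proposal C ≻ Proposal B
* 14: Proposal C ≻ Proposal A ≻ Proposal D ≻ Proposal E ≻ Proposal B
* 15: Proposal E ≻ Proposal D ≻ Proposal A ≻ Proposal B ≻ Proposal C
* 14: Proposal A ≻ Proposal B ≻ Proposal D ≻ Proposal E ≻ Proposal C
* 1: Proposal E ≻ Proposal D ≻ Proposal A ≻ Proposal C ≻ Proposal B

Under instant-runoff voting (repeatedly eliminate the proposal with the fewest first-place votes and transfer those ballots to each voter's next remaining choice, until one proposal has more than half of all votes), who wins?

Round 1: Proposal A 17, Proposal B 5, Proposal C 14, Proposal D 0, Proposal E 19. Proposal D eliminated.
Round 2: Proposal A 17, Proposal B 5, Proposal C 14, Proposal E 19. Proposal B eliminated.
Round 3: Proposal A 22, Proposal C 14, Proposal E 19. Proposal C eliminated.
Round 4: Proposal A 36, Proposal E 19. Proposal A has a majority (≥28).

Proposal A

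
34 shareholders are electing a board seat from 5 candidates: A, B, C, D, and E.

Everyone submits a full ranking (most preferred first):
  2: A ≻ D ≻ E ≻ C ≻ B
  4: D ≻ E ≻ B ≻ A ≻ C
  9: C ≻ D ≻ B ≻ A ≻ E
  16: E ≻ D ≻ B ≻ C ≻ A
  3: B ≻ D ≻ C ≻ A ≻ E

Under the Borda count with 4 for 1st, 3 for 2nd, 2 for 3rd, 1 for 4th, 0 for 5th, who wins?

D

A: 2×4 + 4×1 + 9×1 + 16×0 + 3×1 = 24
B: 2×0 + 4×2 + 9×2 + 16×2 + 3×4 = 70
C: 2×1 + 4×0 + 9×4 + 16×1 + 3×2 = 60
D: 2×3 + 4×4 + 9×3 + 16×3 + 3×3 = 106
E: 2×2 + 4×3 + 9×0 + 16×4 + 3×0 = 80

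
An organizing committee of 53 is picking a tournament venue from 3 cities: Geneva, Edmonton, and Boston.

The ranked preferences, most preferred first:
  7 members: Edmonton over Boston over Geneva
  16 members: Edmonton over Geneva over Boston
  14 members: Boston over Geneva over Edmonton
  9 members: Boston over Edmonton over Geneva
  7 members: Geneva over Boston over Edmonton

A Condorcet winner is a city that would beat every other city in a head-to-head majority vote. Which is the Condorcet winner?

Boston

Boston vs Geneva: 30–23
Boston vs Edmonton: 30–23
Boston beats every other city.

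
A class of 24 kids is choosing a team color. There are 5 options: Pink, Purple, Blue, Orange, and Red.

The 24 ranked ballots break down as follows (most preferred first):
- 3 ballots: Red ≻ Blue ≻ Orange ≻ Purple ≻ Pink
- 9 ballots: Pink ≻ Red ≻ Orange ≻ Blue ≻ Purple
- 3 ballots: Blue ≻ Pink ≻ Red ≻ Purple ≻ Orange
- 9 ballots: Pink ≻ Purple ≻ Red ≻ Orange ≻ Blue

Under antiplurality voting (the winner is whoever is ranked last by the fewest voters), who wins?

Red

Last-place votes: Pink 3, Purple 9, Blue 9, Orange 3, Red 0.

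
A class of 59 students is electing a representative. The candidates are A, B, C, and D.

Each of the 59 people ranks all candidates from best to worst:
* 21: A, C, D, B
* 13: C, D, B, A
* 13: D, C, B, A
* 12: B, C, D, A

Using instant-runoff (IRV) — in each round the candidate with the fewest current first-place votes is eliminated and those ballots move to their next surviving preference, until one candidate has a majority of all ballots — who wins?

Round 1: A 21, B 12, C 13, D 13. B eliminated.
Round 2: A 21, C 25, D 13. D eliminated.
Round 3: A 21, C 38. C has a majority (≥30).

C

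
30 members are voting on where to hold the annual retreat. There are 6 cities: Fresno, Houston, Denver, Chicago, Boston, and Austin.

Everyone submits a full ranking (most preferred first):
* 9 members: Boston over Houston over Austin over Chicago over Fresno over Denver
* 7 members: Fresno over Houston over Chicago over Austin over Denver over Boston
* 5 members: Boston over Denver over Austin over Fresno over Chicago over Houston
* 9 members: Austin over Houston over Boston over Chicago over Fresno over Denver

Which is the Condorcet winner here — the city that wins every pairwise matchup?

Houston vs Fresno: 18–12
Houston vs Denver: 25–5
Houston vs Chicago: 25–5
Houston vs Boston: 16–14
Houston vs Austin: 16–14
Houston beats every other city.

Houston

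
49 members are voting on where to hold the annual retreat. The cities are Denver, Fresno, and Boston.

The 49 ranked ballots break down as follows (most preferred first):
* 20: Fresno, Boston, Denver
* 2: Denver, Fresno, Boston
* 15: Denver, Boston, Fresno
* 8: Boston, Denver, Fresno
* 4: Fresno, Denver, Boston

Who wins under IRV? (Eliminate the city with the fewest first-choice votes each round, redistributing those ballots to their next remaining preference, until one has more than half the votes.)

Round 1: Denver 17, Fresno 24, Boston 8. Boston eliminated.
Round 2: Denver 25, Fresno 24. Denver has a majority (≥25).

Denver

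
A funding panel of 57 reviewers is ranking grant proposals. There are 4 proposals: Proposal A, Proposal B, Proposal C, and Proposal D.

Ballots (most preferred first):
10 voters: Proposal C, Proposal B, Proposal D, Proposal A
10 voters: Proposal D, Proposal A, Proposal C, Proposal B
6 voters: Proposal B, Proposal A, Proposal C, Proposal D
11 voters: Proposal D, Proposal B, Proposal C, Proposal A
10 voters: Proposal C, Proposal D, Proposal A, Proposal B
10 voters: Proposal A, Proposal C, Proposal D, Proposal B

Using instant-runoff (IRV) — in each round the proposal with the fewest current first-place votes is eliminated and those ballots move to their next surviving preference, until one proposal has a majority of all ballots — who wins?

Round 1: Proposal A 10, Proposal B 6, Proposal C 20, Proposal D 21. Proposal B eliminated.
Round 2: Proposal A 16, Proposal C 20, Proposal D 21. Proposal A eliminated.
Round 3: Proposal C 36, Proposal D 21. Proposal C has a majority (≥29).

Proposal C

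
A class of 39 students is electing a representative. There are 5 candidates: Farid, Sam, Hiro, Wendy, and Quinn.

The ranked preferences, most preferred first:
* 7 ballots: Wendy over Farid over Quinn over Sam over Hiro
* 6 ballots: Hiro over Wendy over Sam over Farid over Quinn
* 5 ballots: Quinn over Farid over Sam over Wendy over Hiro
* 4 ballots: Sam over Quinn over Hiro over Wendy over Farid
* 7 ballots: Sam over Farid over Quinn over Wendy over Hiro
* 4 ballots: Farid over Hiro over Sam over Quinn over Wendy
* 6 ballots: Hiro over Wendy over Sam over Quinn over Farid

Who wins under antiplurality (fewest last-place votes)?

Last-place votes: Farid 10, Sam 0, Hiro 19, Wendy 4, Quinn 6.

Sam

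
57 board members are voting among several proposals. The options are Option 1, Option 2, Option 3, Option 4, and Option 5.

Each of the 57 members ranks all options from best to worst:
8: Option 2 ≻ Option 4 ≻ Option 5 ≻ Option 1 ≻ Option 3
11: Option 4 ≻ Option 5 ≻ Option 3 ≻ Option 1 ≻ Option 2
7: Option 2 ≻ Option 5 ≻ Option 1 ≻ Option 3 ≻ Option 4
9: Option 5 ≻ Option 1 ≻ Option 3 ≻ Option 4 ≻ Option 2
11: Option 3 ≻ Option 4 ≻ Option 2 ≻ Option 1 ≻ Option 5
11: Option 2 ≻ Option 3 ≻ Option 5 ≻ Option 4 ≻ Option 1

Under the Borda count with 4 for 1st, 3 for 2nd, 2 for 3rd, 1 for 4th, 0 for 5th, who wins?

Option 1: 8×1 + 11×1 + 7×2 + 9×3 + 11×1 + 11×0 = 71
Option 2: 8×4 + 11×0 + 7×4 + 9×0 + 11×2 + 11×4 = 126
Option 3: 8×0 + 11×2 + 7×1 + 9×2 + 11×4 + 11×3 = 124
Option 4: 8×3 + 11×4 + 7×0 + 9×1 + 11×3 + 11×1 = 121
Option 5: 8×2 + 11×3 + 7×3 + 9×4 + 11×0 + 11×2 = 128

Option 5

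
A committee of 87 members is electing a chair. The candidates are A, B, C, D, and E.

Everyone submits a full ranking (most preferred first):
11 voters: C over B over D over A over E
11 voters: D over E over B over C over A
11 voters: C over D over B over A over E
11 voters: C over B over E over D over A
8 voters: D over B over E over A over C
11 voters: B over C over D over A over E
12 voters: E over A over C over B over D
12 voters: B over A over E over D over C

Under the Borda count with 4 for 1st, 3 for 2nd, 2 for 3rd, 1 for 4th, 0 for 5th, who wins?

A: 11×1 + 11×0 + 11×1 + 11×0 + 8×1 + 11×1 + 12×3 + 12×3 = 113
B: 11×3 + 11×2 + 11×2 + 11×3 + 8×3 + 11×4 + 12×1 + 12×4 = 238
C: 11×4 + 11×1 + 11×4 + 11×4 + 8×0 + 11×3 + 12×2 + 12×0 = 200
D: 11×2 + 11×4 + 11×3 + 11×1 + 8×4 + 11×2 + 12×0 + 12×1 = 176
E: 11×0 + 11×3 + 11×0 + 11×2 + 8×2 + 11×0 + 12×4 + 12×2 = 143

B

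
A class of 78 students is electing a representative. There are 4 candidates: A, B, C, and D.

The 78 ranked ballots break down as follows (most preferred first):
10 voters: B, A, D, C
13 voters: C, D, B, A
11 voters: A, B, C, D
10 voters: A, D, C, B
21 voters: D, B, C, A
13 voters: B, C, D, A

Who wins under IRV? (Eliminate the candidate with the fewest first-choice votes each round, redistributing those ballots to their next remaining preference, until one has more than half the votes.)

D

Round 1: A 21, B 23, C 13, D 21. C eliminated.
Round 2: A 21, B 23, D 34. A eliminated.
Round 3: B 34, D 44. D has a majority (≥40).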